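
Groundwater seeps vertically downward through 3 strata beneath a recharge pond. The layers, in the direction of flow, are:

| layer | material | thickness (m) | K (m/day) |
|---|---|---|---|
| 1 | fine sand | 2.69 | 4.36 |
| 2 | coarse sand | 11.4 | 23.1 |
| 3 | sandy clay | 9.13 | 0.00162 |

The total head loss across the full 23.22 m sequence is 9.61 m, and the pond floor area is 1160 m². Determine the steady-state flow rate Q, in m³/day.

Flow is perpendicular to layering, so the layers act in series and the equivalent K is the thickness-weighted harmonic mean.
Total thickness L = 2.69 + 11.4 + 9.13 = 23.22 m.
Σ(b_i/K_i) = 2.69/4.36 + 11.4/23.1 + 9.13/0.00162 = 5637 d.
K_eq = L / Σ(b_i/K_i) = 23.22 / 5637 = 0.004119 m/day.
Q = K_eq · A · (Δh/L) = 0.004119 × 1160 × (9.61/23.22) = 1.978 m³/day.

1.98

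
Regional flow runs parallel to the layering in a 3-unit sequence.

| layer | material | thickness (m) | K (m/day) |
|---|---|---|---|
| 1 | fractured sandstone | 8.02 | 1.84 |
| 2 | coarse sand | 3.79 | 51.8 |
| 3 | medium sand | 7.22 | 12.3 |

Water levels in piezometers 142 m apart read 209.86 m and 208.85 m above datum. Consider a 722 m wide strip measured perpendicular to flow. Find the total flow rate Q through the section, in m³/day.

Flow is parallel to layering, so each bed carries its own Darcy discharge and the transmissivities add.
Σ(K_i·b_i) = 1.84×8.02 + 51.8×3.79 + 12.3×7.22 = 299.9 m²/day.
Hydraulic gradient i = (209.86 − 208.85) / 142 = 1.01 / 142 = 0.007113.
Q = Σ(K_i·b_i) · W · i = 299.9 × 722 × 0.007113 = 1540 m³/day.

1540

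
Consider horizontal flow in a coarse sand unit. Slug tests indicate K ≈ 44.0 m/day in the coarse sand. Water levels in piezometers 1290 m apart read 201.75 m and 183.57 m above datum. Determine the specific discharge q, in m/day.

0.620

Hydraulic gradient i = (201.75 − 183.57) / 1290 = 18.18 / 1290 = 0.01409.
Specific discharge q = K · i = 44.00 × 0.01409 = 0.6201 m/day.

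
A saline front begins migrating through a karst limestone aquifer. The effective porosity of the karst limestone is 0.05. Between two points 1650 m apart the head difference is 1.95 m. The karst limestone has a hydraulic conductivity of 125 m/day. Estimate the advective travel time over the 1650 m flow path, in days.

558

Hydraulic gradient i = Δh / L = 1.95 / 1650 = 0.001182.
Darcy flux q = K · i = 125.0 × 0.001182 = 0.1477 m/day.
Seepage velocity v = q / n_e = 0.1477 / 0.05 = 2.955 m/day.
Travel time t = L / v = 1650 / 2.955 = 558.5 days.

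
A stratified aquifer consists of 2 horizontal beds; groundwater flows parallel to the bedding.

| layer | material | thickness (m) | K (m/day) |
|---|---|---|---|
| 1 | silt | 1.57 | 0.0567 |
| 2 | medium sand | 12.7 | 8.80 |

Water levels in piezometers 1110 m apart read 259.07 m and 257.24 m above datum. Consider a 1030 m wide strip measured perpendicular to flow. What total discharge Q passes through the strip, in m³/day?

Flow is parallel to layering, so each bed carries its own Darcy discharge and the transmissivities add.
Σ(K_i·b_i) = 0.0567×1.57 + 8.80×12.7 = 111.8 m²/day.
Hydraulic gradient i = (259.07 − 257.24) / 1110 = 1.83 / 1110 = 0.001649.
Q = Σ(K_i·b_i) · W · i = 111.8 × 1030 × 0.001649 = 189.9 m³/day.

190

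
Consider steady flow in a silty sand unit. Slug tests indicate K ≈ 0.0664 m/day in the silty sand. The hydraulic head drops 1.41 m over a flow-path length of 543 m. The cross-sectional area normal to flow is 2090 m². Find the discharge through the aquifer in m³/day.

0.360

Hydraulic gradient i = Δh / L = 1.41 / 543 = 0.002597.
Darcy's law: Q = K · A · i = 0.06640 × 2090 × 0.002597 = 0.3604 m³/day.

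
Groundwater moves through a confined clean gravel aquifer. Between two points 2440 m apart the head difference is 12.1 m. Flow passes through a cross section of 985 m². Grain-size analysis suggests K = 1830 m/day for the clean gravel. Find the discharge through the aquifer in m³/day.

8940

Hydraulic gradient i = Δh / L = 12.1 / 2440 = 0.004959.
Darcy's law: Q = K · A · i = 1830 × 985.0 × 0.004959 = 8939 m³/day.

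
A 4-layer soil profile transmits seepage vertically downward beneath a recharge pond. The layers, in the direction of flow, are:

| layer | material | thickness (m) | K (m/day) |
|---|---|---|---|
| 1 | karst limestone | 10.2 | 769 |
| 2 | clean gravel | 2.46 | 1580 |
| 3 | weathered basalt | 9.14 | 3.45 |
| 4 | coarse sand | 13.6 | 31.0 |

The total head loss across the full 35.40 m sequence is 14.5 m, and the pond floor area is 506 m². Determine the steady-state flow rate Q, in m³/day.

2360

Flow is perpendicular to layering, so the layers act in series and the equivalent K is the thickness-weighted harmonic mean.
Total thickness L = 10.2 + 2.46 + 9.14 + 13.6 = 35.40 m.
Σ(b_i/K_i) = 10.2/769 + 2.46/1580 + 9.14/3.45 + 13.6/31.0 = 3.103 d.
K_eq = L / Σ(b_i/K_i) = 35.40 / 3.103 = 11.41 m/day.
Q = K_eq · A · (Δh/L) = 11.41 × 506 × (14.5/35.40) = 2365 m³/day.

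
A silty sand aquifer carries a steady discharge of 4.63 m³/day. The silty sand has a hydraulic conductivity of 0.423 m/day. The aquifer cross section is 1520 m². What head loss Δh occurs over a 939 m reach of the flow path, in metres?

From Q = K·A·i, i = Q / (K·A) = 4.63 / (0.4230 × 1520) = 0.007201.
Head loss Δh = i · L = 0.007201 × 939 = 6.762 m.

6.76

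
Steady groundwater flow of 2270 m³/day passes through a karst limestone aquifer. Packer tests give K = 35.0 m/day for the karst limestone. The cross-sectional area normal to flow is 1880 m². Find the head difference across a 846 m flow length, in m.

From Q = K·A·i, i = Q / (K·A) = 2270 / (35.00 × 1880) = 0.03450.
Head loss Δh = i · L = 0.03450 × 846 = 29.19 m.

29.2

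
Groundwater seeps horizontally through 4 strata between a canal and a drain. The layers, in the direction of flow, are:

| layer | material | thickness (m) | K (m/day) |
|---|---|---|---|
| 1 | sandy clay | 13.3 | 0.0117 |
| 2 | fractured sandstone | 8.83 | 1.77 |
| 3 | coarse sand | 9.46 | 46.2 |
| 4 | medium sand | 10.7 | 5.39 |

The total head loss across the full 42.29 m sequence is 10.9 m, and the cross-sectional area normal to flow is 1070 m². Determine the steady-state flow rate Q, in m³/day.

Flow is perpendicular to layering, so the layers act in series and the equivalent K is the thickness-weighted harmonic mean.
Total thickness L = 13.3 + 8.83 + 9.46 + 10.7 = 42.29 m.
Σ(b_i/K_i) = 13.3/0.0117 + 8.83/1.77 + 9.46/46.2 + 10.7/5.39 = 1144 d.
K_eq = L / Σ(b_i/K_i) = 42.29 / 1144 = 0.03697 m/day.
Q = K_eq · A · (Δh/L) = 0.03697 × 1070 × (10.9/42.29) = 10.20 m³/day.

10.2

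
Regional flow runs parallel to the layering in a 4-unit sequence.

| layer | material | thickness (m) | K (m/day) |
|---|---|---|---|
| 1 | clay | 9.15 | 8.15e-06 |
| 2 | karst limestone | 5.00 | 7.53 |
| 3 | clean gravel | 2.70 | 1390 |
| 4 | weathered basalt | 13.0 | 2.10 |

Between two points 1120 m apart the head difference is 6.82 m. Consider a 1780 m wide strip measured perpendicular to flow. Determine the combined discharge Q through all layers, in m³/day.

Flow is parallel to layering, so each bed carries its own Darcy discharge and the transmissivities add.
Σ(K_i·b_i) = 8.15e-06×9.15 + 7.53×5.00 + 1390×2.70 + 2.10×13.0 = 3818 m²/day.
Hydraulic gradient i = Δh / L = 6.82 / 1120 = 0.006089.
Q = Σ(K_i·b_i) · W · i = 3818 × 1780 × 0.006089 = 41382 m³/day.

41400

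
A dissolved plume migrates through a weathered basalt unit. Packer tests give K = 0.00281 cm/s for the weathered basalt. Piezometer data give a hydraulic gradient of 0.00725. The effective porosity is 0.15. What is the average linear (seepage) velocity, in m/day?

0.117

Convert K: 0.00281 cm/s × 864 = 2.428 m/day.
Hydraulic gradient i = 0.00725.
Darcy flux q = K · i = 2.428 × 0.007250 = 0.01760 m/day.
Seepage velocity v = q / n_e = 0.01760 / 0.15 = 0.1173 m/day.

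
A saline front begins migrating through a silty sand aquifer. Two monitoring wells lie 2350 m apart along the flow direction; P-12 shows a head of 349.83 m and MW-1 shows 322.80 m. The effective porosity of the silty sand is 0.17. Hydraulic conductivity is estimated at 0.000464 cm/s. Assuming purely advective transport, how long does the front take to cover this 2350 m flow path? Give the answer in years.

237

Convert K: 0.000464 cm/s × 864 = 0.4009 m/day.
Hydraulic gradient i = (349.83 − 322.80) / 2350 = 27.03 / 2350 = 0.01150.
Darcy flux q = K · i = 0.4009 × 0.01150 = 0.004611 m/day.
Seepage velocity v = q / n_e = 0.004611 / 0.17 = 0.02712 m/day.
Travel time t = L / v = 2350 / 0.02712 = 86638 days = 237.2 years.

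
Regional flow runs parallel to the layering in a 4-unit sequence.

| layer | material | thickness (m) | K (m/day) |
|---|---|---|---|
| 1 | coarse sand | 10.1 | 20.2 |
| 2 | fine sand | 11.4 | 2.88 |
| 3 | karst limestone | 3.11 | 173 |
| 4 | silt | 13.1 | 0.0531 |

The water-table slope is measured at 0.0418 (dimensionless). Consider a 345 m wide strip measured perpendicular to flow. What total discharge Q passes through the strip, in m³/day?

Flow is parallel to layering, so each bed carries its own Darcy discharge and the transmissivities add.
Σ(K_i·b_i) = 20.2×10.1 + 2.88×11.4 + 173×3.11 + 0.0531×13.1 = 775.6 m²/day.
Hydraulic gradient i = 0.0418.
Q = Σ(K_i·b_i) · W · i = 775.6 × 345 × 0.04180 = 11185 m³/day.

11200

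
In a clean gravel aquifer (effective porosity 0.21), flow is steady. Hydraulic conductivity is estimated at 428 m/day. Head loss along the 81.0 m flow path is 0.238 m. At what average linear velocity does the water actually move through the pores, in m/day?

5.99

Hydraulic gradient i = Δh / L = 0.238 / 81.0 = 0.002938.
Darcy flux q = K · i = 428.0 × 0.002938 = 1.258 m/day.
Seepage velocity v = q / n_e = 1.258 / 0.21 = 5.988 m/day.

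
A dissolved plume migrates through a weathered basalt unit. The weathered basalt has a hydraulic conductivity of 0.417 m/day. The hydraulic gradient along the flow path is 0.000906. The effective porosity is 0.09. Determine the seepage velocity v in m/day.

0.00420

Hydraulic gradient i = 0.000906.
Darcy flux q = K · i = 0.4170 × 0.0009060 = 0.0003778 m/day.
Seepage velocity v = q / n_e = 0.0003778 / 0.09 = 0.004198 m/day.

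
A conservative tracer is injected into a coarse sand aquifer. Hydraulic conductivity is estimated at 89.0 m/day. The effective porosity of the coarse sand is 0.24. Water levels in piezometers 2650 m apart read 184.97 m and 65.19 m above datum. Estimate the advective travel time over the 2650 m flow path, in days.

Hydraulic gradient i = (184.97 − 65.19) / 2650 = 119.78 / 2650 = 0.04520.
Darcy flux q = K · i = 89.00 × 0.04520 = 4.023 m/day.
Seepage velocity v = q / n_e = 4.023 / 0.24 = 16.76 m/day.
Travel time t = L / v = 2650 / 16.76 = 158.1 days.

158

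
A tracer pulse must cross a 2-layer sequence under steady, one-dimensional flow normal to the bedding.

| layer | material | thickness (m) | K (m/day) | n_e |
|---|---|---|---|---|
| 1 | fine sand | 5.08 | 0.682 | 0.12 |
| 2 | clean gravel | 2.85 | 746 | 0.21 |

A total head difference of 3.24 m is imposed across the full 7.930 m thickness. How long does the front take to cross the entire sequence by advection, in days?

With flow normal to the layers, continuity requires the same specific discharge q through every layer.
Σ(b_i/K_i) = 5.08/0.682 + 2.85/746 = 7.453 d.
q = Δh / Σ(b_i/K_i) = 3.24 / 7.453 = 0.4348 m/day.
In each layer the seepage velocity is v_i = q/n_i, so the layer transit time is t_i = b_i·n_i / q:
  layer 1 (fine sand): t_1 = 5.08 × 0.12 / 0.4348 = 1.402 d
  layer 2 (clean gravel): t_2 = 2.85 × 0.21 / 0.4348 = 1.377 d
Total t = Σ t_i = 2.779 days.

2.78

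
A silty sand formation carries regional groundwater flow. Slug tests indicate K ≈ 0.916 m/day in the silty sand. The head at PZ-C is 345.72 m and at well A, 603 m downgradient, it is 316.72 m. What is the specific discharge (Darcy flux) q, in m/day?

Hydraulic gradient i = (345.72 − 316.72) / 603 = 29 / 603 = 0.04809.
Specific discharge q = K · i = 0.9160 × 0.04809 = 0.04405 m/day.

0.0441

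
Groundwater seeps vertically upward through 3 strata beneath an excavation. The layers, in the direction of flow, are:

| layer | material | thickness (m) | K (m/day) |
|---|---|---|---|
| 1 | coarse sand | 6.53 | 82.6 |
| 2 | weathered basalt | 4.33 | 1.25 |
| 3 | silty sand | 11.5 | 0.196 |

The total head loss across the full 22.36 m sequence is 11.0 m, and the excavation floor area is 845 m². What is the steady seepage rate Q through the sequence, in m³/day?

149

Flow is perpendicular to layering, so the layers act in series and the equivalent K is the thickness-weighted harmonic mean.
Total thickness L = 6.53 + 4.33 + 11.5 = 22.36 m.
Σ(b_i/K_i) = 6.53/82.6 + 4.33/1.25 + 11.5/0.196 = 62.22 d.
K_eq = L / Σ(b_i/K_i) = 22.36 / 62.22 = 0.3594 m/day.
Q = K_eq · A · (Δh/L) = 0.3594 × 845 × (11.0/22.36) = 149.4 m³/day.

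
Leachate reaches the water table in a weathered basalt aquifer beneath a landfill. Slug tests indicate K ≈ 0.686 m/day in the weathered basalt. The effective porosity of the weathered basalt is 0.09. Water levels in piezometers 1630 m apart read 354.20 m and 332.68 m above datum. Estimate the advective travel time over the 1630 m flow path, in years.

Hydraulic gradient i = (354.20 − 332.68) / 1630 = 21.52 / 1630 = 0.01320.
Darcy flux q = K · i = 0.6860 × 0.01320 = 0.009057 m/day.
Seepage velocity v = q / n_e = 0.009057 / 0.09 = 0.1006 m/day.
Travel time t = L / v = 1630 / 0.1006 = 16198 days = 44.35 years.

44.3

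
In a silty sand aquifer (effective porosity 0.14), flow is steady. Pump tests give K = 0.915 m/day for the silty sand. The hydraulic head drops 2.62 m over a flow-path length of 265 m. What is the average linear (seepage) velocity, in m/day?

Hydraulic gradient i = Δh / L = 2.62 / 265 = 0.009887.
Darcy flux q = K · i = 0.9150 × 0.009887 = 0.009046 m/day.
Seepage velocity v = q / n_e = 0.009046 / 0.14 = 0.06462 m/day.

0.0646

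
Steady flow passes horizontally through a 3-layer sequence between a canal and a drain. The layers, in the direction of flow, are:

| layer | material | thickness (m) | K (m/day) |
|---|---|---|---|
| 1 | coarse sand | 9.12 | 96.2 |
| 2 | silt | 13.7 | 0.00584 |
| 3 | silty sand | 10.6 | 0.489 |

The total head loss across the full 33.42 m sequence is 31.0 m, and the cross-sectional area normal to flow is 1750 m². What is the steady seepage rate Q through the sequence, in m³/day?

22.9

Flow is perpendicular to layering, so the layers act in series and the equivalent K is the thickness-weighted harmonic mean.
Total thickness L = 9.12 + 13.7 + 10.6 = 33.42 m.
Σ(b_i/K_i) = 9.12/96.2 + 13.7/0.00584 + 10.6/0.489 = 2368 d.
K_eq = L / Σ(b_i/K_i) = 33.42 / 2368 = 0.01412 m/day.
Q = K_eq · A · (Δh/L) = 0.01412 × 1750 × (31.0/33.42) = 22.91 m³/day.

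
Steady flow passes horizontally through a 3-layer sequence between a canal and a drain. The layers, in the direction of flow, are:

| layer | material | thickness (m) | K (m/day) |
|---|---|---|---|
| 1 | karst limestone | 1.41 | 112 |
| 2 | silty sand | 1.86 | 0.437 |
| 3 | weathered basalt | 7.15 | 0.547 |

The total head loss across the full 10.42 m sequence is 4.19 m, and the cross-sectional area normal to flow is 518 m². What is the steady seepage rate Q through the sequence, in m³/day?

Flow is perpendicular to layering, so the layers act in series and the equivalent K is the thickness-weighted harmonic mean.
Total thickness L = 1.41 + 1.86 + 7.15 = 10.42 m.
Σ(b_i/K_i) = 1.41/112 + 1.86/0.437 + 7.15/0.547 = 17.34 d.
K_eq = L / Σ(b_i/K_i) = 10.42 / 17.34 = 0.6009 m/day.
Q = K_eq · A · (Δh/L) = 0.6009 × 518 × (4.19/10.42) = 125.2 m³/day.

125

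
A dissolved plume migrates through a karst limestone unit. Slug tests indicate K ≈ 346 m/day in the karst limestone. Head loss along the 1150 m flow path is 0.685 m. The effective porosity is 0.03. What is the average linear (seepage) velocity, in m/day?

6.87

Hydraulic gradient i = Δh / L = 0.685 / 1150 = 0.0005957.
Darcy flux q = K · i = 346.0 × 0.0005957 = 0.2061 m/day.
Seepage velocity v = q / n_e = 0.2061 / 0.03 = 6.870 m/day.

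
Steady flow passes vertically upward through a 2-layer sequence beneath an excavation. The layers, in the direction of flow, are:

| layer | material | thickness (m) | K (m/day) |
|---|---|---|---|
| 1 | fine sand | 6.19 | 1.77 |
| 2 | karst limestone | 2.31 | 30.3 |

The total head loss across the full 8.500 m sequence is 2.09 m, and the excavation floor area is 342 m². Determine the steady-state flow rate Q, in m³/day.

Flow is perpendicular to layering, so the layers act in series and the equivalent K is the thickness-weighted harmonic mean.
Total thickness L = 6.19 + 2.31 = 8.500 m.
Σ(b_i/K_i) = 6.19/1.77 + 2.31/30.3 = 3.573 d.
K_eq = L / Σ(b_i/K_i) = 8.500 / 3.573 = 2.379 m/day.
Q = K_eq · A · (Δh/L) = 2.379 × 342 × (2.09/8.500) = 200.0 m³/day.

200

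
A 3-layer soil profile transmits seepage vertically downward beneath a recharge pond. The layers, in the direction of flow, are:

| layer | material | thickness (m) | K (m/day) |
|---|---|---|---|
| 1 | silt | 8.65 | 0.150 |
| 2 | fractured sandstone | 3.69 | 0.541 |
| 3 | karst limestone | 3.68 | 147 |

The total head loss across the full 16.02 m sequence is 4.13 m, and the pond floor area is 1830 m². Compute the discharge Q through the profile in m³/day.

117

Flow is perpendicular to layering, so the layers act in series and the equivalent K is the thickness-weighted harmonic mean.
Total thickness L = 8.65 + 3.69 + 3.68 = 16.02 m.
Σ(b_i/K_i) = 8.65/0.150 + 3.69/0.541 + 3.68/147 = 64.51 d.
K_eq = L / Σ(b_i/K_i) = 16.02 / 64.51 = 0.2483 m/day.
Q = K_eq · A · (Δh/L) = 0.2483 × 1830 × (4.13/16.02) = 117.2 m³/day.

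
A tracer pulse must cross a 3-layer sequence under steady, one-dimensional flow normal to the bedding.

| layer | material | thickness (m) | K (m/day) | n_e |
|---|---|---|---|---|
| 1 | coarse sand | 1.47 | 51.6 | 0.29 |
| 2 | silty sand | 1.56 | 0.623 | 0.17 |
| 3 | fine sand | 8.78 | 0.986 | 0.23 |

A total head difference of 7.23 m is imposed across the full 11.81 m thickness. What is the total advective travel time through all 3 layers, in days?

With flow normal to the layers, continuity requires the same specific discharge q through every layer.
Σ(b_i/K_i) = 1.47/51.6 + 1.56/0.623 + 8.78/0.986 = 11.44 d.
q = Δh / Σ(b_i/K_i) = 7.23 / 11.44 = 0.6321 m/day.
In each layer the seepage velocity is v_i = q/n_i, so the layer transit time is t_i = b_i·n_i / q:
  layer 1 (coarse sand): t_1 = 1.47 × 0.29 / 0.6321 = 0.6744 d
  layer 2 (silty sand): t_2 = 1.56 × 0.17 / 0.6321 = 0.4195 d
  layer 3 (fine sand): t_3 = 8.78 × 0.23 / 0.6321 = 3.194 d
Total t = Σ t_i = 4.288 days.

4.29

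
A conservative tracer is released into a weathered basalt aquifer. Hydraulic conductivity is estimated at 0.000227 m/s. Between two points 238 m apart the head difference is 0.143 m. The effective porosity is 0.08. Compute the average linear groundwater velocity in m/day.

0.147

Convert K: 0.000227 m/s × 86400 = 19.61 m/day.
Hydraulic gradient i = Δh / L = 0.143 / 238 = 0.0006008.
Darcy flux q = K · i = 19.61 × 0.0006008 = 0.01178 m/day.
Seepage velocity v = q / n_e = 0.01178 / 0.08 = 0.1473 m/day.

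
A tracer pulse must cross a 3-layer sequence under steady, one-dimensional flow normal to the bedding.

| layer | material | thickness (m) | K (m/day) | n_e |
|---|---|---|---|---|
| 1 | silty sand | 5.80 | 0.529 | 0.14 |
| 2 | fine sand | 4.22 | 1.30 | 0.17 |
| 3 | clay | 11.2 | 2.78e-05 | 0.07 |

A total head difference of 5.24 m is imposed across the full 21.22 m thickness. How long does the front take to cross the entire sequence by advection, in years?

With flow normal to the layers, continuity requires the same specific discharge q through every layer.
Σ(b_i/K_i) = 5.80/0.529 + 4.22/1.30 + 11.2/2.78e-05 = 4.029e+05 d.
q = Δh / Σ(b_i/K_i) = 5.24 / 4.029e+05 = 1.301e-05 m/day.
In each layer the seepage velocity is v_i = q/n_i, so the layer transit time is t_i = b_i·n_i / q:
  layer 1 (silty sand): t_1 = 5.80 × 0.14 / 1.301e-05 = 62433 d
  layer 2 (fine sand): t_2 = 4.22 × 0.17 / 1.301e-05 = 55159 d
  layer 3 (clay): t_3 = 11.2 × 0.07 / 1.301e-05 = 60280 d
Total t = Σ t_i = 1.779e+05 days = 487.0 years.

487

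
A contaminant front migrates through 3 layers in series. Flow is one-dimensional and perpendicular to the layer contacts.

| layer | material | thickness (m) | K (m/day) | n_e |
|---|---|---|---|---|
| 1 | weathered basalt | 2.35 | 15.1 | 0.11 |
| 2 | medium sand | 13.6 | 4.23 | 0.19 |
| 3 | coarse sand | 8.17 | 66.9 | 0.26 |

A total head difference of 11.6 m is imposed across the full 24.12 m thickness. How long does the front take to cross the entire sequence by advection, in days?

With flow normal to the layers, continuity requires the same specific discharge q through every layer.
Σ(b_i/K_i) = 2.35/15.1 + 13.6/4.23 + 8.17/66.9 = 3.493 d.
q = Δh / Σ(b_i/K_i) = 11.6 / 3.493 = 3.321 m/day.
In each layer the seepage velocity is v_i = q/n_i, so the layer transit time is t_i = b_i·n_i / q:
  layer 1 (weathered basalt): t_1 = 2.35 × 0.11 / 3.321 = 0.07784 d
  layer 2 (medium sand): t_2 = 13.6 × 0.19 / 3.321 = 0.7781 d
  layer 3 (coarse sand): t_3 = 8.17 × 0.26 / 3.321 = 0.6396 d
Total t = Σ t_i = 1.496 days.

1.50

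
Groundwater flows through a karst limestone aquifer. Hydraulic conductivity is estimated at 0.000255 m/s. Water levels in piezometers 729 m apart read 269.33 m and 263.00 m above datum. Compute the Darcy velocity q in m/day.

Convert K: 0.000255 m/s × 86400 = 22.03 m/day.
Hydraulic gradient i = (269.33 − 263.00) / 729 = 6.33 / 729 = 0.008683.
Specific discharge q = K · i = 22.03 × 0.008683 = 0.1913 m/day.

0.191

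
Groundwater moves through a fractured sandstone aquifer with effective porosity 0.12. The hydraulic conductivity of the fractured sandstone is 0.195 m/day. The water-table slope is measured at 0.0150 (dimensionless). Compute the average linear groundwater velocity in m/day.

0.0244

Hydraulic gradient i = 0.0150.
Darcy flux q = K · i = 0.1950 × 0.01500 = 0.002925 m/day.
Seepage velocity v = q / n_e = 0.002925 / 0.12 = 0.02438 m/day.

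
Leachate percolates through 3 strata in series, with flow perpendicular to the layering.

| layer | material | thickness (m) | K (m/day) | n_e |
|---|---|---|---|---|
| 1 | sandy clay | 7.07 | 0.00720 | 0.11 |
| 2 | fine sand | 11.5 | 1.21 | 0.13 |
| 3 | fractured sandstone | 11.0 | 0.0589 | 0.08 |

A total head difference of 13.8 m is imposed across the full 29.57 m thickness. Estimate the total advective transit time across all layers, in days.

269

With flow normal to the layers, continuity requires the same specific discharge q through every layer.
Σ(b_i/K_i) = 7.07/0.00720 + 11.5/1.21 + 11.0/0.0589 = 1178 d.
q = Δh / Σ(b_i/K_i) = 13.8 / 1178 = 0.01171 m/day.
In each layer the seepage velocity is v_i = q/n_i, so the layer transit time is t_i = b_i·n_i / q:
  layer 1 (sandy clay): t_1 = 7.07 × 0.11 / 0.01171 = 66.40 d
  layer 2 (fine sand): t_2 = 11.5 × 0.13 / 0.01171 = 127.6 d
  layer 3 (fractured sandstone): t_3 = 11.0 × 0.08 / 0.01171 = 75.13 d
Total t = Σ t_i = 269.2 days.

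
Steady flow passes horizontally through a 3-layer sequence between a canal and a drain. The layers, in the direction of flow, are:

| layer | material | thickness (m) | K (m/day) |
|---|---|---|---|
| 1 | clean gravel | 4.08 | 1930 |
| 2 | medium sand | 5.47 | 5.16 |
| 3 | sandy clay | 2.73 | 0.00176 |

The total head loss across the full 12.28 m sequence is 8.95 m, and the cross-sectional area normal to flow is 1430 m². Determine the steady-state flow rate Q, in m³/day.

Flow is perpendicular to layering, so the layers act in series and the equivalent K is the thickness-weighted harmonic mean.
Total thickness L = 4.08 + 5.47 + 2.73 = 12.28 m.
Σ(b_i/K_i) = 4.08/1930 + 5.47/5.16 + 2.73/0.00176 = 1552 d.
K_eq = L / Σ(b_i/K_i) = 12.28 / 1552 = 0.007911 m/day.
Q = K_eq · A · (Δh/L) = 0.007911 × 1430 × (8.95/12.28) = 8.245 m³/day.

8.25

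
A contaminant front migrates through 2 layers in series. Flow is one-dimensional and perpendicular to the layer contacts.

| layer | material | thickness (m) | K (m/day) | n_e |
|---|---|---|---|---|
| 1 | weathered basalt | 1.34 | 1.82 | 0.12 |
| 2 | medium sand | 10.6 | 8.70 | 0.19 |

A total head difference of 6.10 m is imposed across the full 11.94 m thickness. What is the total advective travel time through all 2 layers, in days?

0.697

With flow normal to the layers, continuity requires the same specific discharge q through every layer.
Σ(b_i/K_i) = 1.34/1.82 + 10.6/8.70 = 1.955 d.
q = Δh / Σ(b_i/K_i) = 6.10 / 1.955 = 3.121 m/day.
In each layer the seepage velocity is v_i = q/n_i, so the layer transit time is t_i = b_i·n_i / q:
  layer 1 (weathered basalt): t_1 = 1.34 × 0.12 / 3.121 = 0.05153 d
  layer 2 (medium sand): t_2 = 10.6 × 0.19 / 3.121 = 0.6454 d
Total t = Σ t_i = 0.6969 days.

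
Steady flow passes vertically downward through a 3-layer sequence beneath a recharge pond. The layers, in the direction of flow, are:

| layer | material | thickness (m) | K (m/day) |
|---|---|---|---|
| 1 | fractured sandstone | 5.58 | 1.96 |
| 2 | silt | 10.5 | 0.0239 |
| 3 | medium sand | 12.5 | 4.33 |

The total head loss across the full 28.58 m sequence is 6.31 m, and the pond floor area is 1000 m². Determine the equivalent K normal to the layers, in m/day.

Flow is perpendicular to layering, so the layers act in series and the equivalent K is the thickness-weighted harmonic mean.
Total thickness L = 5.58 + 10.5 + 12.5 = 28.58 m.
Σ(b_i/K_i) = 5.58/1.96 + 10.5/0.0239 + 12.5/4.33 = 445.1 d.
K_eq = L / Σ(b_i/K_i) = 28.58 / 445.1 = 0.06422 m/day.

0.0642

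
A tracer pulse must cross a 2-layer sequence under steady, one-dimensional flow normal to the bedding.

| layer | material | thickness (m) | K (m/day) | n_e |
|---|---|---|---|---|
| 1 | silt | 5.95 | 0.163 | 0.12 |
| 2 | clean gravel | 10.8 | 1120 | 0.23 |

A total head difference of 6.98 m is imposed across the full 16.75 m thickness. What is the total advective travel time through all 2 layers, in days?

With flow normal to the layers, continuity requires the same specific discharge q through every layer.
Σ(b_i/K_i) = 5.95/0.163 + 10.8/1120 = 36.51 d.
q = Δh / Σ(b_i/K_i) = 6.98 / 36.51 = 0.1912 m/day.
In each layer the seepage velocity is v_i = q/n_i, so the layer transit time is t_i = b_i·n_i / q:
  layer 1 (silt): t_1 = 5.95 × 0.12 / 0.1912 = 3.735 d
  layer 2 (clean gravel): t_2 = 10.8 × 0.23 / 0.1912 = 12.99 d
Total t = Σ t_i = 16.73 days.

16.7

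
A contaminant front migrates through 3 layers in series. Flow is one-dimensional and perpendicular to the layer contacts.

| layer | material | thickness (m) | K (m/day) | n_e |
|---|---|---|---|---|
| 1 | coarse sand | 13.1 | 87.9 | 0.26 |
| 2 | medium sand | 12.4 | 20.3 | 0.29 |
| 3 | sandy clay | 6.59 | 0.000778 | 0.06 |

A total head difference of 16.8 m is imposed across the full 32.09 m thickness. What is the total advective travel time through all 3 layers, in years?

With flow normal to the layers, continuity requires the same specific discharge q through every layer.
Σ(b_i/K_i) = 13.1/87.9 + 12.4/20.3 + 6.59/0.000778 = 8471 d.
q = Δh / Σ(b_i/K_i) = 16.8 / 8471 = 0.001983 m/day.
In each layer the seepage velocity is v_i = q/n_i, so the layer transit time is t_i = b_i·n_i / q:
  layer 1 (coarse sand): t_1 = 13.1 × 0.26 / 0.001983 = 1717 d
  layer 2 (medium sand): t_2 = 12.4 × 0.29 / 0.001983 = 1813 d
  layer 3 (sandy clay): t_3 = 6.59 × 0.06 / 0.001983 = 199.4 d
Total t = Σ t_i = 3730 days = 10.21 years.

10.2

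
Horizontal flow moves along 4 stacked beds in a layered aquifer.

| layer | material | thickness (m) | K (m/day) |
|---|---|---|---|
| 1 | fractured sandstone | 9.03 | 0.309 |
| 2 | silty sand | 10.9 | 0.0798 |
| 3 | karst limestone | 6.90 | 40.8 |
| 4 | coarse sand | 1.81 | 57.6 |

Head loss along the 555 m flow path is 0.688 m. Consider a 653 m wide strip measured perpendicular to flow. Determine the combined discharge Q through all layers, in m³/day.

Flow is parallel to layering, so each bed carries its own Darcy discharge and the transmissivities add.
Σ(K_i·b_i) = 0.309×9.03 + 0.0798×10.9 + 40.8×6.90 + 57.6×1.81 = 389.4 m²/day.
Hydraulic gradient i = Δh / L = 0.688 / 555 = 0.001240.
Q = Σ(K_i·b_i) · W · i = 389.4 × 653 × 0.001240 = 315.2 m³/day.

315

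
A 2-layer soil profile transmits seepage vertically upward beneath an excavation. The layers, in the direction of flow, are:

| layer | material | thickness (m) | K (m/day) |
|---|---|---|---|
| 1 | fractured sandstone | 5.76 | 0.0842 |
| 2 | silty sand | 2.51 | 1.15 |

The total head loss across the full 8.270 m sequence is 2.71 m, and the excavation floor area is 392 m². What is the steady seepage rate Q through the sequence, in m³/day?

15.0

Flow is perpendicular to layering, so the layers act in series and the equivalent K is the thickness-weighted harmonic mean.
Total thickness L = 5.76 + 2.51 = 8.270 m.
Σ(b_i/K_i) = 5.76/0.0842 + 2.51/1.15 = 70.59 d.
K_eq = L / Σ(b_i/K_i) = 8.270 / 70.59 = 0.1172 m/day.
Q = K_eq · A · (Δh/L) = 0.1172 × 392 × (2.71/8.270) = 15.05 m³/day.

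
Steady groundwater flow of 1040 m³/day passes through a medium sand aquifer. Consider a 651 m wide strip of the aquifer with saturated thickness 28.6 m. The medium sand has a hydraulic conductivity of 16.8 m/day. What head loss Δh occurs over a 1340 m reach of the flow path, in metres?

Cross-sectional area A = 651 × 28.6 = 18619 m².
From Q = K·A·i, i = Q / (K·A) = 1040 / (16.80 × 18619) = 0.003325.
Head loss Δh = i · L = 0.003325 × 1340 = 4.455 m.

4.46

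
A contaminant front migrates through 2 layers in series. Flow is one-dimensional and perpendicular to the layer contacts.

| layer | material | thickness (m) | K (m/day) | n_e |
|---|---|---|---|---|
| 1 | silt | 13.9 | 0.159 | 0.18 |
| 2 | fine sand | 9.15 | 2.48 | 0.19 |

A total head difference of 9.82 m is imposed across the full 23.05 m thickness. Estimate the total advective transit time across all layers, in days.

39.3

With flow normal to the layers, continuity requires the same specific discharge q through every layer.
Σ(b_i/K_i) = 13.9/0.159 + 9.15/2.48 = 91.11 d.
q = Δh / Σ(b_i/K_i) = 9.82 / 91.11 = 0.1078 m/day.
In each layer the seepage velocity is v_i = q/n_i, so the layer transit time is t_i = b_i·n_i / q:
  layer 1 (silt): t_1 = 13.9 × 0.18 / 0.1078 = 23.21 d
  layer 2 (fine sand): t_2 = 9.15 × 0.19 / 0.1078 = 16.13 d
Total t = Σ t_i = 39.34 days.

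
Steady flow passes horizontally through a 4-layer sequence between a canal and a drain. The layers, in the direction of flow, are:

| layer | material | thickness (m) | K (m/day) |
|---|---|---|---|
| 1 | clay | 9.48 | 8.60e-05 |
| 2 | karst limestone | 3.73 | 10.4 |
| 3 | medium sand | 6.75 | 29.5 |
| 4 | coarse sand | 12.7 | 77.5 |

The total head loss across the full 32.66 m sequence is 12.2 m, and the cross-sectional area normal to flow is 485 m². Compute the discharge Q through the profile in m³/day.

0.0537

Flow is perpendicular to layering, so the layers act in series and the equivalent K is the thickness-weighted harmonic mean.
Total thickness L = 9.48 + 3.73 + 6.75 + 12.7 = 32.66 m.
Σ(b_i/K_i) = 9.48/8.60e-05 + 3.73/10.4 + 6.75/29.5 + 12.7/77.5 = 1.102e+05 d.
K_eq = L / Σ(b_i/K_i) = 32.66 / 1.102e+05 = 0.0002963 m/day.
Q = K_eq · A · (Δh/L) = 0.0002963 × 485 × (12.2/32.66) = 0.05368 m³/day.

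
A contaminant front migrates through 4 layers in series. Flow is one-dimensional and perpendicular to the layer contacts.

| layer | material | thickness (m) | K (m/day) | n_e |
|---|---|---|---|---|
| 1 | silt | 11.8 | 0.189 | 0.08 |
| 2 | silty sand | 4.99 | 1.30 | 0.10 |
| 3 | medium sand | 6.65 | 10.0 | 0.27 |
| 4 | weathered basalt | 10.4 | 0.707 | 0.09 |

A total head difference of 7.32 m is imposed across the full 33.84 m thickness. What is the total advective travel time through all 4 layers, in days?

With flow normal to the layers, continuity requires the same specific discharge q through every layer.
Σ(b_i/K_i) = 11.8/0.189 + 4.99/1.30 + 6.65/10.0 + 10.4/0.707 = 81.65 d.
q = Δh / Σ(b_i/K_i) = 7.32 / 81.65 = 0.08965 m/day.
In each layer the seepage velocity is v_i = q/n_i, so the layer transit time is t_i = b_i·n_i / q:
  layer 1 (silt): t_1 = 11.8 × 0.08 / 0.08965 = 10.53 d
  layer 2 (silty sand): t_2 = 4.99 × 0.10 / 0.08965 = 5.566 d
  layer 3 (medium sand): t_3 = 6.65 × 0.27 / 0.08965 = 20.03 d
  layer 4 (weathered basalt): t_4 = 10.4 × 0.09 / 0.08965 = 10.44 d
Total t = Σ t_i = 46.56 days.

46.6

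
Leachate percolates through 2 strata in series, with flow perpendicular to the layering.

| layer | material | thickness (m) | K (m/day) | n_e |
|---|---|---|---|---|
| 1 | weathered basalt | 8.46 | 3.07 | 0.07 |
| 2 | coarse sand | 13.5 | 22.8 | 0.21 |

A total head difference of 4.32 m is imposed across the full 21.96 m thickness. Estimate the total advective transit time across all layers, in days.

With flow normal to the layers, continuity requires the same specific discharge q through every layer.
Σ(b_i/K_i) = 8.46/3.07 + 13.5/22.8 = 3.348 d.
q = Δh / Σ(b_i/K_i) = 4.32 / 3.348 = 1.290 m/day.
In each layer the seepage velocity is v_i = q/n_i, so the layer transit time is t_i = b_i·n_i / q:
  layer 1 (weathered basalt): t_1 = 8.46 × 0.07 / 1.290 = 0.4589 d
  layer 2 (coarse sand): t_2 = 13.5 × 0.21 / 1.290 = 2.197 d
Total t = Σ t_i = 2.656 days.

2.66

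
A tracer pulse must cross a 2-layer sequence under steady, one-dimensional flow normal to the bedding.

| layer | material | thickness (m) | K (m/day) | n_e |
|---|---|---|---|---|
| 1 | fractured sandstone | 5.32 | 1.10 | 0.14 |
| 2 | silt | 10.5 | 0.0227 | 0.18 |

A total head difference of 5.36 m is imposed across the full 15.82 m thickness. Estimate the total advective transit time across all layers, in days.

230

With flow normal to the layers, continuity requires the same specific discharge q through every layer.
Σ(b_i/K_i) = 5.32/1.10 + 10.5/0.0227 = 467.4 d.
q = Δh / Σ(b_i/K_i) = 5.36 / 467.4 = 0.01147 m/day.
In each layer the seepage velocity is v_i = q/n_i, so the layer transit time is t_i = b_i·n_i / q:
  layer 1 (fractured sandstone): t_1 = 5.32 × 0.14 / 0.01147 = 64.95 d
  layer 2 (silt): t_2 = 10.5 × 0.18 / 0.01147 = 164.8 d
Total t = Σ t_i = 229.8 days.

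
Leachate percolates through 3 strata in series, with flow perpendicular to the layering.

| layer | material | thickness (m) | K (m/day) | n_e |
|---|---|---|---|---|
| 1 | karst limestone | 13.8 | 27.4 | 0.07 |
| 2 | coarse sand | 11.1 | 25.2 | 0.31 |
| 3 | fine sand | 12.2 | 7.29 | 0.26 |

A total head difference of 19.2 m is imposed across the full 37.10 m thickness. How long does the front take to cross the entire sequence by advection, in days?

1.03

With flow normal to the layers, continuity requires the same specific discharge q through every layer.
Σ(b_i/K_i) = 13.8/27.4 + 11.1/25.2 + 12.2/7.29 = 2.618 d.
q = Δh / Σ(b_i/K_i) = 19.2 / 2.618 = 7.335 m/day.
In each layer the seepage velocity is v_i = q/n_i, so the layer transit time is t_i = b_i·n_i / q:
  layer 1 (karst limestone): t_1 = 13.8 × 0.07 / 7.335 = 0.1317 d
  layer 2 (coarse sand): t_2 = 11.1 × 0.31 / 7.335 = 0.4691 d
  layer 3 (fine sand): t_3 = 12.2 × 0.26 / 7.335 = 0.4325 d
Total t = Σ t_i = 1.033 days.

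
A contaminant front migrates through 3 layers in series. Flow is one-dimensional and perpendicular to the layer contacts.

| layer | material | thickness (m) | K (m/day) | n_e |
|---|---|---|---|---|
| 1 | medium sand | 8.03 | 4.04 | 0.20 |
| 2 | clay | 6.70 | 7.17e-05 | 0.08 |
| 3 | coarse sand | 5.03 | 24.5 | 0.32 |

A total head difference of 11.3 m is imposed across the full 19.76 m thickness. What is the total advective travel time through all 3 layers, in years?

84.9

With flow normal to the layers, continuity requires the same specific discharge q through every layer.
Σ(b_i/K_i) = 8.03/4.04 + 6.70/7.17e-05 + 5.03/24.5 = 93447 d.
q = Δh / Σ(b_i/K_i) = 11.3 / 93447 = 0.0001209 m/day.
In each layer the seepage velocity is v_i = q/n_i, so the layer transit time is t_i = b_i·n_i / q:
  layer 1 (medium sand): t_1 = 8.03 × 0.20 / 0.0001209 = 13281 d
  layer 2 (clay): t_2 = 6.70 × 0.08 / 0.0001209 = 4433 d
  layer 3 (coarse sand): t_3 = 5.03 × 0.32 / 0.0001209 = 13311 d
Total t = Σ t_i = 31024 days = 84.94 years.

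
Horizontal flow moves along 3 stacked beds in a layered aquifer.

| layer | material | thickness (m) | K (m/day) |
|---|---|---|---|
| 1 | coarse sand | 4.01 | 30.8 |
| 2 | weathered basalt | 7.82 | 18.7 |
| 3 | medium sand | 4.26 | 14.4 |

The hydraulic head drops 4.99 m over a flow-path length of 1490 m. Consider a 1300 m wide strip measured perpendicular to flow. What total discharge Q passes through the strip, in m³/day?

1440

Flow is parallel to layering, so each bed carries its own Darcy discharge and the transmissivities add.
Σ(K_i·b_i) = 30.8×4.01 + 18.7×7.82 + 14.4×4.26 = 331.1 m²/day.
Hydraulic gradient i = Δh / L = 4.99 / 1490 = 0.003349.
Q = Σ(K_i·b_i) · W · i = 331.1 × 1300 × 0.003349 = 1441 m³/day.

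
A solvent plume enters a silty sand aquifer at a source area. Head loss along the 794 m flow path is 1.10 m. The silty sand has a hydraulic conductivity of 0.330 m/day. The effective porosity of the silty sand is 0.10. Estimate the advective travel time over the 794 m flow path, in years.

475

Hydraulic gradient i = Δh / L = 1.10 / 794 = 0.001385.
Darcy flux q = K · i = 0.3300 × 0.001385 = 0.0004572 m/day.
Seepage velocity v = q / n_e = 0.0004572 / 0.10 = 0.004572 m/day.
Travel time t = L / v = 794 / 0.004572 = 1.737e+05 days = 475.5 years.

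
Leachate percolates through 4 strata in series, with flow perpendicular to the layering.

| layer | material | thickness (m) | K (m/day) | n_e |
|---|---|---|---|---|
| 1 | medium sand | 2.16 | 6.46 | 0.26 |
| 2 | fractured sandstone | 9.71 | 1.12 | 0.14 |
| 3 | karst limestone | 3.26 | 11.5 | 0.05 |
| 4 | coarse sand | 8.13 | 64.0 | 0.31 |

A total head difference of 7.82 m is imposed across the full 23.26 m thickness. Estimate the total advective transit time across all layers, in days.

With flow normal to the layers, continuity requires the same specific discharge q through every layer.
Σ(b_i/K_i) = 2.16/6.46 + 9.71/1.12 + 3.26/11.5 + 8.13/64.0 = 9.415 d.
q = Δh / Σ(b_i/K_i) = 7.82 / 9.415 = 0.8306 m/day.
In each layer the seepage velocity is v_i = q/n_i, so the layer transit time is t_i = b_i·n_i / q:
  layer 1 (medium sand): t_1 = 2.16 × 0.26 / 0.8306 = 0.6761 d
  layer 2 (fractured sandstone): t_2 = 9.71 × 0.14 / 0.8306 = 1.637 d
  layer 3 (karst limestone): t_3 = 3.26 × 0.05 / 0.8306 = 0.1962 d
  layer 4 (coarse sand): t_4 = 8.13 × 0.31 / 0.8306 = 3.034 d
Total t = Σ t_i = 5.543 days.

5.54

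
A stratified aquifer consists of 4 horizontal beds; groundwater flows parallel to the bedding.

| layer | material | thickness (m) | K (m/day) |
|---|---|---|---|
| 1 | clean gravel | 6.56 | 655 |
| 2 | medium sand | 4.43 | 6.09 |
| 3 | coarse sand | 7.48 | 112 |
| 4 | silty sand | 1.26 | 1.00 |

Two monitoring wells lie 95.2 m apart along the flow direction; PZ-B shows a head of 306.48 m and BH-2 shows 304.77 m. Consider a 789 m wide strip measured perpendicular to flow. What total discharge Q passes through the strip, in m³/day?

Flow is parallel to layering, so each bed carries its own Darcy discharge and the transmissivities add.
Σ(K_i·b_i) = 655×6.56 + 6.09×4.43 + 112×7.48 + 1.00×1.26 = 5163 m²/day.
Hydraulic gradient i = (306.48 − 304.77) / 95.2 = 1.71 / 95.2 = 0.01796.
Q = Σ(K_i·b_i) · W · i = 5163 × 789 × 0.01796 = 73168 m³/day.

73200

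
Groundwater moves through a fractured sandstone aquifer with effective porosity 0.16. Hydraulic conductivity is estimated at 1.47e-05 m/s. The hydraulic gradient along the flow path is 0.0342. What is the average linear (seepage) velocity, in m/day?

Convert K: 1.47e-05 m/s × 86400 = 1.270 m/day.
Hydraulic gradient i = 0.0342.
Darcy flux q = K · i = 1.270 × 0.03420 = 0.04344 m/day.
Seepage velocity v = q / n_e = 0.04344 / 0.16 = 0.2715 m/day.

0.271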